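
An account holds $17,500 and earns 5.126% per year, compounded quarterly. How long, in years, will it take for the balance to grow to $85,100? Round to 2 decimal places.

31.05 years

(1 + 0.012815)^(4t) = 85,100/17,500 = 4.8629.
4t·ln(1 + 0.012815) = ln(4.8629); 4t = 1.5816/0.0127336 ≈ 124.2090.
t ≈ 31.0523 years.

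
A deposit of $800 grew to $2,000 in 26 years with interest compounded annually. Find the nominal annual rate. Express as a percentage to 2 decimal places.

The 26-period growth factor is 2,000/800 = 2.5.
r = 2.5^(1/26) − 1 ≈ 0.0358703, i.e. 3.58703%.

3.59%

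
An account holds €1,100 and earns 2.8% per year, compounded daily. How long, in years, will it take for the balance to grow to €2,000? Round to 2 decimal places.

(1 + 0.0000767123)^(365t) = 2,000/1,100 = 1.8182.
365t·ln(1 + 0.0000767123) = ln(1.8182); 365t = 0.59784/7.67094e-05 ≈ 7793.5312.
t ≈ 21.3521 years.

21.35 years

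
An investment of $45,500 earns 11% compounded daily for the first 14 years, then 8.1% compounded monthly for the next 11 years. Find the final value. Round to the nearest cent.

Phase 1: 45,500·(1 + 0.11/365)^5110 ≈ 212,189.6219.
Phase 2: 212,189.6219·(1 + 0.00675)^132 ≈ 515,680.1231.

$515,680.12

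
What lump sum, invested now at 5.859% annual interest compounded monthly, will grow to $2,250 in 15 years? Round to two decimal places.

Growth factor = (1 + 0.0048825)^180 ≈ 2.402984402.
P = 2,250/2.402984402 ≈ 936.3357.

$936.34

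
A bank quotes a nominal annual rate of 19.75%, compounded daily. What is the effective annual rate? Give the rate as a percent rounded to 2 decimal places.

EAR = (1 + 19.75%/365)^365 − 1 = (1 + 0.000541096)^365 − 1.
(1 + 0.000541096)^365 ≈ 1.218288, so EAR ≈ 21.82880%.

21.83%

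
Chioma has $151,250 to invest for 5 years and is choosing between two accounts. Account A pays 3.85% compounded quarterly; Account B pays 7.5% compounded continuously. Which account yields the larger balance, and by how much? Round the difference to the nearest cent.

Account A growth factor: (1 + 0.009625)^20 ≈ 1.2111611113; balance ≈ 183,188.1181.
Account B growth factor: e^(0.075·5) = e^0.375 ≈ 1.45499141462; balance ≈ 220,067.4515.
Account B is larger by 36,879.3334.

Account B, by $36,879.33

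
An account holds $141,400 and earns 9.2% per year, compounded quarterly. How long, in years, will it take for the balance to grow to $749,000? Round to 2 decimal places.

18.33 years

We need (1 + 0.023)^(4t) = 5.297, so 4t = ln 5.297 / ln 1.023 ≈ 73.3150.
t ≈ 73.3150/4 = 18.3288 years.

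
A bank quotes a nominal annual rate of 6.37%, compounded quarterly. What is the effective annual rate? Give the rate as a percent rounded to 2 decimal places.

One year is 4 periods at 0.015925 each: (1 + 0.015925)^4 ≈ 1.065238.
EAR = 1.065238 − 1 ≈ 6.52379%.

6.52%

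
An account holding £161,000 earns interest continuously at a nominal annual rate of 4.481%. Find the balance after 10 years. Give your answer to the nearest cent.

A = P·e^(rt) = 161,000·e^(0.04481·10) = 161,000·e^0.4481.
e^0.4481 ≈ 1.56533522135, so A ≈ 252,018.9706.

£252,018.97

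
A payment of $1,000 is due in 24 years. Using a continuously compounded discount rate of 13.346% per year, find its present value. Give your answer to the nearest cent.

$40.64

P = A·e^(−rt) = 1,000·e^(−3.20304).
e^(−3.20304) ≈ 0.040638475, so P ≈ 40.6385.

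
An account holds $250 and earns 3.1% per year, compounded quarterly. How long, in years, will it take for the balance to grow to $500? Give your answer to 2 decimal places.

22.45 years

We need (1 + 0.00775)^(4t) = 2, so 4t = ln 2 / ln 1.00775 ≈ 89.7845.
t ≈ 89.7845/4 = 22.4461 years.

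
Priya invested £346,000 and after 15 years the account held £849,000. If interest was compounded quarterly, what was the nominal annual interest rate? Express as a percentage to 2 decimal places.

(1 + r/4)^60 = 849,000/346,000 = 2.45376.
1 + r/4 = 2.45376^(1/60) ≈ 1.015073, so r/4 ≈ 0.0150728.
r ≈ 4·0.0150728 = 6.02912%.

6.03%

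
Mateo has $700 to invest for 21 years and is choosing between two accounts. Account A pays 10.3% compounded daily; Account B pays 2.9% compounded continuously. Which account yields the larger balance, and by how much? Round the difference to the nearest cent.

Account A, by $4,799.16

A: (1 + 0.103/365)^7665 ≈ 8.694536736, so 700 × 8.694536736 ≈ 6,086.1757.
B: e^(0.029·21) = e^0.609 ≈ 1.838591887, so 700 × 1.838591887 ≈ 1,287.0143.
Difference ≈ 4,799.1614 in favor of A.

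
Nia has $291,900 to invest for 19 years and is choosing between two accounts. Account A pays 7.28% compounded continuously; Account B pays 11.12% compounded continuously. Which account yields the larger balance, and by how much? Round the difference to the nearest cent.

Account A growth factor: e^(0.0728·19) = e^1.3832 ≈ 3.987641685925; balance ≈ 1,163,992.6081.
Account B growth factor: e^(0.1112·19) = e^2.1128 ≈ 8.271368723528; balance ≈ 2,414,412.5304.
Account B is larger by 1,250,419.9223.

Account B, by $1,250,419.92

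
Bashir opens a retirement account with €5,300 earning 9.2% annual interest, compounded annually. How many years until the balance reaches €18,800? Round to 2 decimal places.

We need (1 + 0.092)^t = 3.5472, so t = ln 3.5472 / ln 1.092 ≈ 14.3863.

14.39 years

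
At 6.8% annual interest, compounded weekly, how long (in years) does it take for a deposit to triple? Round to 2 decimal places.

(1 + 0.00130769)^(52t) = 3.
52t = ln 3 / ln(1 + 0.00130769) ≈ 1.0986/0.00130684 ≈ 840.6645.
t ≈ 16.1666.

16.17 years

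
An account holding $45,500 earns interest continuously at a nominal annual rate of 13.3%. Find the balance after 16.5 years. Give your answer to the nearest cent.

$408,385.80

A = P·e^(rt) = 45,500·e^(0.133·16.5) = 45,500·e^2.1945.
e^2.1945 ≈ 8.9755121786, so A ≈ 408,385.8041.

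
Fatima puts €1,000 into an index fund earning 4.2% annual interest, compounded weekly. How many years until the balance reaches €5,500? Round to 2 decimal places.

(1 + 0.000807692)^(52t) = 5,500/1,000 = 5.5.
52t·ln(1 + 0.000807692) = ln(5.5); 52t = 1.7047/0.000807366 ≈ 2111.4928.
t ≈ 40.6056 years.

40.61 years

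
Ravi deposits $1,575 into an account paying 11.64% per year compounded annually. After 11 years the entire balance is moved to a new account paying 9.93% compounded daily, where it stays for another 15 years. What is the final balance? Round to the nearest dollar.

$23,447

Phase 1: 1,575·(1 + 0.1164)^11 ≈ 5,288.0879.
Phase 2: 5,288.0879·(1 + 0.0993/365)^5475 ≈ 23,447.2718.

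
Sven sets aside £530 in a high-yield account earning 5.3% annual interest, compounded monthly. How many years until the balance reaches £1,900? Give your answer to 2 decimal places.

24.14 years

(1 + 0.00441667)^(12t) = 1,900/530 = 3.5849.
12t·ln(1 + 0.00441667) = ln(3.5849); 12t = 1.2767/0.00440694 ≈ 289.7093.
t ≈ 24.1424 years.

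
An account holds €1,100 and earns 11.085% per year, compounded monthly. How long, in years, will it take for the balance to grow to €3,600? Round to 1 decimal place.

We need (1 + 0.0092375)^(12t) = 3.2727, so 12t = ln 3.2727 / ln 1.009238 ≈ 128.9409.
t ≈ 128.9409/12 = 10.7451 years.

10.7 years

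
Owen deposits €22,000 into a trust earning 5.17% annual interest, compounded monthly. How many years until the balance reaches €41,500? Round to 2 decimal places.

12.30 years

(1 + 0.00430833)^(12t) = 41,500/22,000 = 1.8864.
12t·ln(1 + 0.00430833) = ln(1.8864); 12t = 0.63465/0.00429908 ≈ 147.6249.
t ≈ 12.3021 years.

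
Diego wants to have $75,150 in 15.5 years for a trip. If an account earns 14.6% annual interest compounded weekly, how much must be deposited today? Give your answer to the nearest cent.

$7,843.28

Growth factor = (1 + 0.146/52)^806 ≈ 9.5814508877.
P = 75,150/9.5814508877 ≈ 7,843.2798.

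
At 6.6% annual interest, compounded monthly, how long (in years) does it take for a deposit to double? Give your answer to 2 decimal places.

(1 + 0.0055)^(12t) = 2.
12t = ln 2 / ln(1 + 0.0055) ≈ 0.69315/0.00548493 ≈ 126.3730.
t ≈ 10.5311.

10.53 years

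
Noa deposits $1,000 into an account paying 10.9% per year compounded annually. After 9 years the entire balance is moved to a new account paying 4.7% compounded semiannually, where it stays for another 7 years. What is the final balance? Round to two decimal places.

Phase 1: 1,000·(1 + 0.109)^9 ≈ 2,537.3707.
Phase 2: 2,537.3707·(1 + 0.0235)^14 ≈ 3,512.4793.

$3,512.48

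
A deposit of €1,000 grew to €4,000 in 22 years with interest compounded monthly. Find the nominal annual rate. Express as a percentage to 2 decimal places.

The 264-period growth factor is 4,000/1,000 = 4.
r/12 = 4^(1/264) − 1 ≈ 0.00526493, so r ≈ 12·0.00526493 = 6.31791%.

6.32%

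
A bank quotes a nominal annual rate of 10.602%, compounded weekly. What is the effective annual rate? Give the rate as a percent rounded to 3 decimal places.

One year is 52 periods at 0.00203885 each: (1 + 0.00203885)^52 ≈ 1.111724.
EAR = 1.111724 − 1 ≈ 11.17241%.

11.172%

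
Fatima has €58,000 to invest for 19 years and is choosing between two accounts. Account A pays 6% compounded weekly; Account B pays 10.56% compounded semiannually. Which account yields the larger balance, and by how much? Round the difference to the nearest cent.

Account B, by €228,565.95

A: (1 + 0.06/52)^988 ≈ 3.12471416927, so 58,000 × 3.12471416927 ≈ 181,233.4218.
B: (1 + 0.0528)^38 ≈ 7.06550646732, so 58,000 × 7.06550646732 ≈ 409,799.3751.
Difference ≈ 228,565.9533 in favor of B.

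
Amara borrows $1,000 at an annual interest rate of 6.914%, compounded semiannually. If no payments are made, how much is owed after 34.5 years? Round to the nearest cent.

Growth factor = (1 + 0.03457)^69 ≈ 10.433542121.
A ≈ 1,000 × 10.433542121 ≈ 10,433.5421.

$10,433.54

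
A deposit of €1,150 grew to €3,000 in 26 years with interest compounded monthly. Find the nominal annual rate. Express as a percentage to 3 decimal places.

(1 + r/12)^312 = 3,000/1,150 = 2.6087.
1 + r/12 = 2.6087^(1/312) ≈ 1.003078, so r/12 ≈ 0.00307797.
r ≈ 12·0.00307797 = 3.69356%.

3.694%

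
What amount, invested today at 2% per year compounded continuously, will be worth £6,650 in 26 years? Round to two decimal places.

£3,953.56

P = A·e^(−rt) = 6,650·e^(−0.52).
e^(−0.52) ≈ 0.594520548, so P ≈ 3,953.5616.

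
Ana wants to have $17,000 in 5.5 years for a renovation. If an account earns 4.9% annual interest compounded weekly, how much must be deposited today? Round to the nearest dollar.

Periodic rate = 4.9%/52 = 0.000942308; 286 periods.
P = 17,000/(1 + 0.049/52)^286 ≈ 17,000/1.3091434963 ≈ 12,985.5895.

$12,986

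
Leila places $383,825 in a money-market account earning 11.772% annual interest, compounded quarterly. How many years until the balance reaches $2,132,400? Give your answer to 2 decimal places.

We need (1 + 0.02943)^(4t) = 5.5557, so 4t = ln 5.5557 / ln 1.02943 ≈ 59.1209.
t ≈ 59.1209/4 = 14.7802 years.

14.78 years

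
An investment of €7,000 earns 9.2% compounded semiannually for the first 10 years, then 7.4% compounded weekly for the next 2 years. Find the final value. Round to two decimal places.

€19,950.86

After 10 years at 9.2%: 7,000 × 2.4582932611 ≈ 17,208.0528.
Then 2 years at 7.4%: 17,208.0528 × 1.1593909129 ≈ 19,950.8601.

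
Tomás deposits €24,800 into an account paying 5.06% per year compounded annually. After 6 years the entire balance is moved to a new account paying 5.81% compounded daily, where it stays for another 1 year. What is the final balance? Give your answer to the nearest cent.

€35,343.26

Phase 1: 24,800·(1 + 0.0506)^6 ≈ 33,348.4812.
Phase 2: 33,348.4812·(1 + 0.0581/365)^365 ≈ 35,343.2564.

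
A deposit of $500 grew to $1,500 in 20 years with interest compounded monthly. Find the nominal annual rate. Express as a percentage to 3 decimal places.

5.506%

The 240-period growth factor is 1,500/500 = 3.
r/12 = 3^(1/240) − 1 ≈ 0.00458804, so r ≈ 12·0.00458804 = 5.50565%.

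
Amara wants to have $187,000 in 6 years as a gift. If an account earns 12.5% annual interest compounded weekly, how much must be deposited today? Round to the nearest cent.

Growth factor = (1 + 0.125/52)^312 ≈ 2.11509557312.
P = 187,000/2.11509557312 ≈ 88,412.0805.

$88,412.08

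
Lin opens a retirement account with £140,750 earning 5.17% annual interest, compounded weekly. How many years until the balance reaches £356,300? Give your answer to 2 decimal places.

We need (1 + 0.000994231)^(52t) = 2.5314, so 52t = ln 2.5314 / ln 1.000994 ≈ 934.6416.
t ≈ 934.6416/52 = 17.9739 years.

17.97 years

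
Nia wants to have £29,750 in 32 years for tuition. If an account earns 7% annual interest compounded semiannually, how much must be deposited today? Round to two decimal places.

Growth factor = (1 + 0.035)^64 ≈ 9.0402905096.
P = 29,750/9.0402905096 ≈ 3,290.8234.

£3,290.82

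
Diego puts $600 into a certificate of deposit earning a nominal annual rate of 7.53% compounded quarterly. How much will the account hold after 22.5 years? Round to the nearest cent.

Growth factor = (1 + 0.018825)^90 ≈ 5.357514873.
A ≈ 600 × 5.357514873 ≈ 3,214.5089.

$3,214.51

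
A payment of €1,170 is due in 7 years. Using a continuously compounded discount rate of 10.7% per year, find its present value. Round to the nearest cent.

€553.22

P = A·e^(−rt) = 1,170·e^(−0.749).
e^(−0.749) ≈ 0.4728391556, so P ≈ 553.2218.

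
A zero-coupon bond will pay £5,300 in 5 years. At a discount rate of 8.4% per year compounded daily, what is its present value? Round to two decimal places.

£3,482.52

Periodic rate = 8.4%/365 = 0.000230137; 1825 periods.
P = 5,300/(1 + 0.084/365)^1825 ≈ 5,300/1.521888014 ≈ 3,482.5164.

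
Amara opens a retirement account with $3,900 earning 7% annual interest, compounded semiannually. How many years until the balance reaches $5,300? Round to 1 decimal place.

We need (1 + 0.035)^(2t) = 1.359, so 2t = ln 1.359 / ln 1.035 ≈ 8.9162.
t ≈ 8.9162/2 = 4.4581 years.

4.5 years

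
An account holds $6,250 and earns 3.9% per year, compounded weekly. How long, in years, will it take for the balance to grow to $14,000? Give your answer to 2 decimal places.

We need (1 + 0.00075)^(52t) = 2.24, so 52t = ln 2.24 / ln 1.00075 ≈ 1075.7043.
t ≈ 1075.7043/52 = 20.6866 years.

20.69 years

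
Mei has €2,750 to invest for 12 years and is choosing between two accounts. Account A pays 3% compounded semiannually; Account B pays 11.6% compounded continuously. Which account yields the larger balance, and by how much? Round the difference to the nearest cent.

A: (1 + 0.015)^24 ≈ 1.429502812, so 2,750 × 1.429502812 ≈ 3,931.1327.
B: e^(0.116·12) = e^1.392 ≈ 4.0228877882, so 2,750 × 4.0228877882 ≈ 11,062.9414.
Difference ≈ 7,131.8087 in favor of B.

Account B, by €7,131.81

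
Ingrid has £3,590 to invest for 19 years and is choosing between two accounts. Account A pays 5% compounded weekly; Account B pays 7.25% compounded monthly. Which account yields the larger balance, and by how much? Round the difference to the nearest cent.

Account B, by £4,896.93

Account A growth factor: (1 + 0.05/52)^988 ≈ 2.584529712; balance ≈ 9,278.4617.
Account B growth factor: (1 + 0.0725/12)^228 ≈ 3.9485778925; balance ≈ 14,175.3946.
Account B is larger by 4,896.9330.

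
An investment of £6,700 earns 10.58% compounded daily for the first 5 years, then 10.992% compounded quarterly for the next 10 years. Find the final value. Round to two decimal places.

Phase 1: 6,700·(1 + 0.1058/365)^1825 ≈ 11,370.5977.
Phase 2: 11,370.5977·(1 + 0.02748)^40 ≈ 33,629.3424.

£33,629.34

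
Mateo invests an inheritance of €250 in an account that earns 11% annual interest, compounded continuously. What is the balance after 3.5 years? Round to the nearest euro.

€367

A = P·e^(rt) = 250·e^(0.11·3.5) = 250·e^0.385.
e^0.385 ≈ 1.46961432, so A ≈ 367.4036.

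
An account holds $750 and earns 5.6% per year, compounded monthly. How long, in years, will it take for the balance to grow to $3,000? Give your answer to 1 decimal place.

(1 + 0.00466667)^(12t) = 3,000/750 = 4.
12t·ln(1 + 0.00466667) = ln(4); 12t = 1.3863/0.00465581 ≈ 297.7557.
t ≈ 24.8130 years.

24.8 years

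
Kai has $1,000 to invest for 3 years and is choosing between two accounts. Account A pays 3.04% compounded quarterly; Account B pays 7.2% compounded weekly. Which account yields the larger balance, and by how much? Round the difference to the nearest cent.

Account A growth factor: (1 + 0.0076)^12 ≈ 1.095110406; balance ≈ 1,095.1104.
Account B growth factor: (1 + 0.072/52)^156 ≈ 1.240916971; balance ≈ 1,240.9170.
Account B is larger by 145.8066.

Account B, by $145.81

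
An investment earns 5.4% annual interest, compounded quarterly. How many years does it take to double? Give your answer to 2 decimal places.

12.92 years

(1 + 0.0135)^(4t) = 2.
4t = ln 2 / ln(1 + 0.0135) ≈ 0.69315/0.0134097 ≈ 51.6900.
t ≈ 12.9225.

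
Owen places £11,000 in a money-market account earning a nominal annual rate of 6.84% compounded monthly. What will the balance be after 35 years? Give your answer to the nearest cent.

Growth factor = (1 + 0.0057)^420 ≈ 10.8830106433.
A ≈ 11,000 × 10.8830106433 ≈ 119,713.1171.

£119,713.12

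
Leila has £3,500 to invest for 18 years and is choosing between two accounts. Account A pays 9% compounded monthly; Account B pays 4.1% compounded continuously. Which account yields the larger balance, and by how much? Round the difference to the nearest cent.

Account A, by £10,258.11

Account A growth factor: (1 + 0.0075)^216 ≈ 5.0226375554; balance ≈ 17,579.2314.
Account B growth factor: e^(0.041·18) = e^0.738 ≈ 2.091747833; balance ≈ 7,321.1174.
Account A is larger by 10,258.1140.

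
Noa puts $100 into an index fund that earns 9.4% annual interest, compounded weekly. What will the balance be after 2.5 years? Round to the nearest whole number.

Growth factor = (1 + 0.094/52)^130 ≈ 1.26464045.
A ≈ 100 × 1.26464045 ≈ 126.4640.

$126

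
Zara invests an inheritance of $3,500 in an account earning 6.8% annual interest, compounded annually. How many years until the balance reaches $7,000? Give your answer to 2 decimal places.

10.54 years

We need (1 + 0.068)^t = 2, so t = ln 2 / ln 1.068 ≈ 10.5361.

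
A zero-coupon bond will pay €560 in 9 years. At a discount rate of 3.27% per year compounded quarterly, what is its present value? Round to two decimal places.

€417.73

Periodic rate = 3.27%/4 = 0.008175; 36 periods.
P = 560/(1 + 0.008175)^36 ≈ 560/1.34058162 ≈ 417.7291.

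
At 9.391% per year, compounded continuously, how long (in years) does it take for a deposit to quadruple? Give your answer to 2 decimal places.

14.76 years

e^(0.09391t) = 4, so 0.09391t = ln 4 ≈ 1.3863.
t ≈ 1.3863/0.09391 ≈ 14.7619.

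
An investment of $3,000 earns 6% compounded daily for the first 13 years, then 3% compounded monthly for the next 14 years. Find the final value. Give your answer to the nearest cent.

$9,954.49

After 13 years at 6%: 3,000 × 2.181332432 ≈ 6,543.9973.
Then 14 years at 3%: 6,543.9973 × 1.521164064 ≈ 9,954.4935.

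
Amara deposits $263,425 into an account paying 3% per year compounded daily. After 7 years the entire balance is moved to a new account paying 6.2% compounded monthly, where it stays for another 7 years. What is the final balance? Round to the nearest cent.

After 7 years at 3%: 263,425 × 1.23366741378 ≈ 324,978.8385.
Then 7 years at 6.2%: 324,978.8385 × 1.54169533874 ≈ 501,018.3605.

$501,018.36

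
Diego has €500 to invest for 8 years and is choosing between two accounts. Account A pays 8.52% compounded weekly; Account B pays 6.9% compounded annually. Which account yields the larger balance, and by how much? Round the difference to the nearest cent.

Account A growth factor: (1 + 0.0852/52)^416 ≈ 1.97593602; balance ≈ 987.9680.
Account B growth factor: (1 + 0.069)^8 ≈ 1.70538187; balance ≈ 852.6909.
Account A is larger by 135.2771.

Account A, by €135.28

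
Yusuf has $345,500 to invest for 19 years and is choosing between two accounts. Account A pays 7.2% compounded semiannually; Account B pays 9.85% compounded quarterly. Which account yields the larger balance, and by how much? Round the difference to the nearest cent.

Account A growth factor: (1 + 0.036)^38 ≈ 3.834164179971; balance ≈ 1,324,703.7242.
Account B growth factor: (1 + 0.024625)^76 ≈ 6.352373936576; balance ≈ 2,194,745.1951.
Account B is larger by 870,041.4709.

Account B, by $870,041.47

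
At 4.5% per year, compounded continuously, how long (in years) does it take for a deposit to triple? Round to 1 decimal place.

e^(0.045t) = 3, so 0.045t = ln 3 ≈ 1.0986.
t ≈ 1.0986/0.045 ≈ 24.4136.

24.4 years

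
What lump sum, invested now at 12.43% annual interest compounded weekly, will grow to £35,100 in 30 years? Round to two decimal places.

Growth factor = (1 + 0.1243/52)^1560 ≈ 41.452583909.
P = 35,100/41.452583909 ≈ 846.7506.

£846.75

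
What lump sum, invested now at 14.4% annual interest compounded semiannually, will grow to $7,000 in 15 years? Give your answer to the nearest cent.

$869.47

Periodic rate = 14.4%/2 = 0.072; 30 periods.
P = 7,000/(1 + 0.072)^30 ≈ 7,000/8.050883842 ≈ 869.4698.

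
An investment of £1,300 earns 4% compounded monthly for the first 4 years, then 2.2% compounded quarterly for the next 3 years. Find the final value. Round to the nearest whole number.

£1,629

Phase 1: 1,300·(1 + 0.04/12)^48 ≈ 1,525.1583.
Phase 2: 1,525.1583·(1 + 0.0055)^12 ≈ 1,628.9202.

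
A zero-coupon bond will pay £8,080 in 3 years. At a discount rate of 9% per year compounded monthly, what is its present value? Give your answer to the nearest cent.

£6,174.32

Periodic rate = 9%/12 = 0.0075; 36 periods.
P = 8,080/(1 + 0.0075)^36 ≈ 8,080/1.308645371 ≈ 6,174.3236.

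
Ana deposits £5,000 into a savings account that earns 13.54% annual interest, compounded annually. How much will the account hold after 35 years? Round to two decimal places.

Annual rate = 13.54% = 0.1354; years = 35.
A = 5,000·(1 + 0.1354)^35 ≈ 5,000·85.1551946745 ≈ 425,775.9734.

£425,775.97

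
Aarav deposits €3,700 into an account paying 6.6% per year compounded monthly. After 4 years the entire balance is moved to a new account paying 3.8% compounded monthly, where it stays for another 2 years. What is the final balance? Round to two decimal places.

Phase 1: 3,700·(1 + 0.0055)^48 ≈ 4,814.3906.
Phase 2: 4,814.3906·(1 + 0.038/12)^24 ≈ 5,193.9235.

€5,193.92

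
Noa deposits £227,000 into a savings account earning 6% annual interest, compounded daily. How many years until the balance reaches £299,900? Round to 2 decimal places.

4.64 years

(1 + 0.000164384)^(365t) = 299,900/227,000 = 1.3211.
365t·ln(1 + 0.000164384) = ln(1.3211); 365t = 0.2785/0.00016437 ≈ 1694.3419.
t ≈ 4.6420 years.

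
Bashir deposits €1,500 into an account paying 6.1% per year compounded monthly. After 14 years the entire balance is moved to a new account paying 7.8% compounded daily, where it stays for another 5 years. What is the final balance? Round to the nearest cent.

€5,192.73

Phase 1: 1,500·(1 + 0.061/12)^168 ≈ 3,515.9222.
Phase 2: 3,515.9222·(1 + 0.078/365)^1825 ≈ 5,192.7332.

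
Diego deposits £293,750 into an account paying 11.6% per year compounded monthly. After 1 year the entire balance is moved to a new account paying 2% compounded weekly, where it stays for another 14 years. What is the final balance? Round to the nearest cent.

£436,207.55

After 1 years at 11.6%: 293,750 × 1.1223704484 ≈ 329,696.3192.
Then 14 years at 2%: 329,696.3192 × 1.32305858707 ≈ 436,207.5463.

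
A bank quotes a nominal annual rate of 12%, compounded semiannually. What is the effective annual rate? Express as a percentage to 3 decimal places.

EAR = (1 + 12%/2)^2 − 1 = (1 + 0.06)^2 − 1.
(1 + 0.06)^2 ≈ 1.1236, so EAR ≈ 12.36000%.

12.360%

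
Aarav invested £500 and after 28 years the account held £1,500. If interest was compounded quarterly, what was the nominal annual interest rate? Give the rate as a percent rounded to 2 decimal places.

The 112-period growth factor is 1,500/500 = 3.
r/4 = 3^(1/112) − 1 ≈ 0.0098573, so r ≈ 4·0.0098573 = 3.94292%.

3.94%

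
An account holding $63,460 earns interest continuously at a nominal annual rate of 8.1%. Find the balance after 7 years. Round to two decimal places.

A = P·e^(rt) = 63,460·e^(0.081·7) = 63,460·e^0.567.
e^0.567 ≈ 1.76297019953, so A ≈ 111,878.0889.

$111,878.09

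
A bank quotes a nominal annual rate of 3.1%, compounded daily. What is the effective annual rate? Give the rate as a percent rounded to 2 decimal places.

EAR = (1 + 3.1%/365)^365 − 1 = (1 + 0.0000849315)^365 − 1.
(1 + 0.0000849315)^365 ≈ 1.031484, so EAR ≈ 3.14841%.

3.15%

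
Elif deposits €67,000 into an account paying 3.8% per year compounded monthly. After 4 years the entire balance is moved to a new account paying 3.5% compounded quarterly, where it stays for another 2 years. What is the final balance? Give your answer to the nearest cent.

€83,608.73

Phase 1: 67,000·(1 + 0.038/12)^48 ≈ 77,980.0059.
Phase 2: 77,980.0059·(1 + 0.00875)^8 ≈ 83,608.7337.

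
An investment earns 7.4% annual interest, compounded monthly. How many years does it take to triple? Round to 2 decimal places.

14.89 years

(1 + 0.00616667)^(12t) = 3.
12t = ln 3 / ln(1 + 0.00616667) ≈ 1.0986/0.00614773 ≈ 178.7021.
t ≈ 14.8918.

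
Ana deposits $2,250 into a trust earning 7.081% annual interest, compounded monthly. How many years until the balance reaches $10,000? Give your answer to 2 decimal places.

We need (1 + 0.00590083)^(12t) = 4.4444, so 12t = ln 4.4444 / ln 1.005901 ≈ 253.5323.
t ≈ 253.5323/12 = 21.1277 years.

21.13 years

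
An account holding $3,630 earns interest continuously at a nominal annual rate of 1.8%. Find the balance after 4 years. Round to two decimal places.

$3,901.00

A = P·e^(rt) = 3,630·e^(0.018·4) = 3,630·e^0.072.
e^0.072 ≈ 1.074655344, so A ≈ 3,900.9989.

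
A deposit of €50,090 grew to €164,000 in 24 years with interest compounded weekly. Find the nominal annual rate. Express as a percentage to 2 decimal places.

(1 + r/52)^1248 = 164,000/50,090 = 3.27411.
1 + r/52 = 3.27411^(1/1248) ≈ 1.000951, so r/52 ≈ 0.000950808.
r ≈ 52·0.000950808 = 4.94420%.

4.94%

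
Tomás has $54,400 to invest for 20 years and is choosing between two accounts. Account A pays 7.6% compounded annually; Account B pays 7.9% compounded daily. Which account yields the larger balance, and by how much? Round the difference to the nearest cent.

Account A growth factor: (1 + 0.076)^20 ≈ 4.32758320445; balance ≈ 235,420.5263.
Account B growth factor: (1 + 0.079/365)^7300 ≈ 4.85412587101; balance ≈ 264,064.4474.
Account B is larger by 28,643.9211.

Account B, by $28,643.92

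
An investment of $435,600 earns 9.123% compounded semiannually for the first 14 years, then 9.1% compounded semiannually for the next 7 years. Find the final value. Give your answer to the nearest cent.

Phase 1: 435,600·(1 + 0.045615)^28 ≈ 1,518,792.3699.
Phase 2: 1,518,792.3699·(1 + 0.0455)^14 ≈ 2,831,619.7112.

$2,831,619.71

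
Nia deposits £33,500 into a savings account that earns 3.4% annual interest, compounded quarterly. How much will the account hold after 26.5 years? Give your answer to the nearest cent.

Growth factor = (1 + 0.0085)^106 ≈ 2.4527069978.
A ≈ 33,500 × 2.4527069978 ≈ 82,165.6844.

£82,165.68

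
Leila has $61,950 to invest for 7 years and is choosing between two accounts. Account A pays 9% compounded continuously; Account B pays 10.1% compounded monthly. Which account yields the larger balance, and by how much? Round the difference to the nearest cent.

Account B, by $8,939.18

Account A growth factor: e^(0.09·7) = e^0.63 ≈ 1.87761057926; balance ≈ 116,317.9754.
Account B growth factor: (1 + 0.101/12)^84 ≈ 2.02190734953; balance ≈ 125,257.1603.
Account B is larger by 8,939.1849.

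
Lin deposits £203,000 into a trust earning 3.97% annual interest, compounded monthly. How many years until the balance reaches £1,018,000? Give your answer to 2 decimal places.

40.68 years

(1 + 0.00330833)^(12t) = 1,018,000/203,000 = 5.0148.
12t·ln(1 + 0.00330833) = ln(5.0148); 12t = 1.6124/0.00330287 ≈ 488.1778.
t ≈ 40.6815 years.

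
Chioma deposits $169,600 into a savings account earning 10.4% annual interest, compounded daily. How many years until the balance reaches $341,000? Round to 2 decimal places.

6.72 years

(1 + 0.000284932)^(365t) = 341,000/169,600 = 2.0106.
365t·ln(1 + 0.000284932) = ln(2.0106); 365t = 0.69844/0.000284891 ≈ 2451.6041.
t ≈ 6.7167 years.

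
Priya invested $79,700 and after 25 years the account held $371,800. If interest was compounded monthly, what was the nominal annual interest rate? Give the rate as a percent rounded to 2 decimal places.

6.18%

The 300-period growth factor is 371,800/79,700 = 4.66499.
r/12 = 4.66499^(1/300) − 1 ≈ 0.00514682, so r ≈ 12·0.00514682 = 6.17619%.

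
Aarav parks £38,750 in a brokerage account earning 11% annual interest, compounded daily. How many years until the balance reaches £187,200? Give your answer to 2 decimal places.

(1 + 0.00030137)^(365t) = 187,200/38,750 = 4.831.
365t·ln(1 + 0.00030137) = ln(4.831); 365t = 1.575/0.000301324 ≈ 5227.0792.
t ≈ 14.3208 years.

14.32 years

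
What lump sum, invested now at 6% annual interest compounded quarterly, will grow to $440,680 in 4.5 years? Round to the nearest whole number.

Growth factor = (1 + 0.015)^18 ≈ 1.30734063583.
P = 440,680/1.30734063583 ≈ 337,081.2380.

$337,081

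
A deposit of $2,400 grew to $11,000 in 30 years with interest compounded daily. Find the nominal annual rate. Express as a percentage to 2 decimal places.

(1 + r/365)^10950 = 11,000/2,400 = 4.58333.
1 + r/365 = 4.58333^(1/10950) ≈ 1.000139, so r/365 ≈ 0.000139044.
r ≈ 365·0.000139044 = 5.07511%.

5.08%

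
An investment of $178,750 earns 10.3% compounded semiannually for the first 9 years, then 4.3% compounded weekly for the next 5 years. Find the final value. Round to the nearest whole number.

$547,202

After 9 years at 10.3%: 178,750 × 2.46926093901 ≈ 441,380.3928.
Then 5 years at 4.3%: 441,380.3928 × 1.23975174601 ≈ 547,202.1127.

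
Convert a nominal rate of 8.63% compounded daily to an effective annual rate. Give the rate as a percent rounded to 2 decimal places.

One year is 365 periods at 0.000236438 each: (1 + 0.000236438)^365 ≈ 1.090122.
EAR = 1.090122 − 1 ≈ 9.01222%.

9.01%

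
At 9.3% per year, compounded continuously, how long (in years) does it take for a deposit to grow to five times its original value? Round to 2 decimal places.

e^(0.093t) = 5, so 0.093t = ln 5 ≈ 1.6094.
t ≈ 1.6094/0.093 ≈ 17.3058.

17.31 years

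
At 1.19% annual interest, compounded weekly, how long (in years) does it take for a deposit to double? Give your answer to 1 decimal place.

(1 + 0.000228846)^(52t) = 2.
52t = ln 2 / ln(1 + 0.000228846) ≈ 0.69315/0.00022882 ≈ 3029.2250.
t ≈ 58.2543.

58.3 years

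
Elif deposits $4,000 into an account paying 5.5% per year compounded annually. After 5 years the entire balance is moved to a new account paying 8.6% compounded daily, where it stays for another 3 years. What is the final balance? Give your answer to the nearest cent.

$6,766.39

Phase 1: 4,000·(1 + 0.055)^5 ≈ 5,227.8400.
Phase 2: 5,227.8400·(1 + 0.086/365)^1095 ≈ 6,766.3907.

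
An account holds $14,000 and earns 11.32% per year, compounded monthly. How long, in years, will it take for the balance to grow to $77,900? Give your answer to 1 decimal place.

(1 + 0.00943333)^(12t) = 77,900/14,000 = 5.5643.
12t·ln(1 + 0.00943333) = ln(5.5643); 12t = 1.7164/0.00938912 ≈ 182.8040.
t ≈ 15.2337 years.

15.2 years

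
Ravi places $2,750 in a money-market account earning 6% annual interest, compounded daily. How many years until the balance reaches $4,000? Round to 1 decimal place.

We need (1 + 0.000164384)^(365t) = 1.4545, so 365t = ln 1.4545 / ln 1.000164 ≈ 2279.5725.
t ≈ 2279.5725/365 = 6.2454 years.

6.2 years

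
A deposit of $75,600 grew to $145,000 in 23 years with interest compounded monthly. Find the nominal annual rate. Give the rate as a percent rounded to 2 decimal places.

The 276-period growth factor is 145,000/75,600 = 1.91799.
r/12 = 1.91799^(1/276) − 1 ≈ 0.00236249, so r ≈ 12·0.00236249 = 2.83498%.

2.83%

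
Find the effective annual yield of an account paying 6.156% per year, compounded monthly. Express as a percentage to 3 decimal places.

One year is 12 periods at 0.00513 each: (1 + 0.00513)^12 ≈ 1.063327.
EAR = 1.063327 − 1 ≈ 6.33270%.

6.333%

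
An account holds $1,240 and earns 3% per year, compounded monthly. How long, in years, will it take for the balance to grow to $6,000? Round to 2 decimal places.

(1 + 0.0025)^(12t) = 6,000/1,240 = 4.8387.
12t·ln(1 + 0.0025) = ln(4.8387); 12t = 1.5766/0.00249688 ≈ 631.4472.
t ≈ 52.6206 years.

52.62 years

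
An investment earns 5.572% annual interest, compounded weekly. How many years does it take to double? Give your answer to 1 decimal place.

12.4 years

(1 + 0.00107154)^(52t) = 2.
52t = ln 2 / ln(1 + 0.00107154) ≈ 0.69315/0.00107096 ≈ 647.2175.
t ≈ 12.4465.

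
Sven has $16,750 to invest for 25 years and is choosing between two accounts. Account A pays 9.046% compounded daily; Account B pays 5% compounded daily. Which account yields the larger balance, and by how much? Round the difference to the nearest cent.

Account A, by $102,254.42

Account A growth factor: (1 + 0.09046/365)^9125 ≈ 9.59478581043; balance ≈ 160,712.6623.
Account B growth factor: (1 + 0.05/365)^9125 ≈ 3.4900441668; balance ≈ 58,458.2398.
Account A is larger by 102,254.4225.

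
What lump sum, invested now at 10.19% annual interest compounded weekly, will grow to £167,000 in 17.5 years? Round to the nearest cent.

Growth factor = (1 + 0.1019/52)^910 ≈ 5.93878779242.
P = 167,000/5.93878779242 ≈ 28,120.2168.

£28,120.22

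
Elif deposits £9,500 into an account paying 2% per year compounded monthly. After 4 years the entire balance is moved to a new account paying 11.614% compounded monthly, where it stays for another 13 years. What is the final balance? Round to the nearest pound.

£46,237

Phase 1: 9,500·(1 + 0.02/12)^48 ≈ 10,290.5418.
Phase 2: 10,290.5418·(1 + 0.11614/12)^156 ≈ 46,237.2494.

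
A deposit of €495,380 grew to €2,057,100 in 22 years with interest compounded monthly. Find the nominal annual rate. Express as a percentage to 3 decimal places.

(1 + r/12)^264 = 2,057,100/495,380 = 4.15257.
1 + r/12 = 4.15257^(1/264) ≈ 1.005407, so r/12 ≈ 0.00540747.
r ≈ 12·0.00540747 = 6.48897%.

6.489%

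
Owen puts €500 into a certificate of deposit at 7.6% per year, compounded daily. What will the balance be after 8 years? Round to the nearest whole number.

€918

Growth factor = (1 + 0.076/365)^2920 ≈ 1.83663797.
A ≈ 500 × 1.83663797 ≈ 918.3190.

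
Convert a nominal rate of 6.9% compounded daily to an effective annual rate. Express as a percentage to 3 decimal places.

7.143%

One year is 365 periods at 0.000189041 each: (1 + 0.000189041)^365 ≈ 1.071429.
EAR = 1.071429 − 1 ≈ 7.14292%.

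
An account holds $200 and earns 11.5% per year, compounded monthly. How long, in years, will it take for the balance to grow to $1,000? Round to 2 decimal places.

14.06 years

We need (1 + 0.00958333)^(12t) = 5, so 12t = ln 5 / ln 1.009583 ≈ 168.7448.
t ≈ 168.7448/12 = 14.0621 years.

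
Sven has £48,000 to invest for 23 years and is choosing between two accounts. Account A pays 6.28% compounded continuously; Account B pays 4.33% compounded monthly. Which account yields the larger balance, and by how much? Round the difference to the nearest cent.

Account A, by £73,775.82

Account A growth factor: e^(0.0628·23) = e^1.4444 ≈ 4.23930779492; balance ≈ 203,486.7742.
Account B growth factor: (1 + 0.0433/12)^276 ≈ 2.70231156246; balance ≈ 129,710.9550.
Account A is larger by 73,775.8192.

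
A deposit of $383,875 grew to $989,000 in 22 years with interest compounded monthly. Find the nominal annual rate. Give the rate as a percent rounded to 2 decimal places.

The 264-period growth factor is 989,000/383,875 = 2.57636.
r/12 = 2.57636^(1/264) − 1 ≈ 0.0035912, so r ≈ 12·0.0035912 = 4.30943%.

4.31%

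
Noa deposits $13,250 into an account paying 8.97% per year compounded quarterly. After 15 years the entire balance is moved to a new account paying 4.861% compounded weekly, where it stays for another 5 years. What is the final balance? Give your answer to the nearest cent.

$63,915.98

After 15 years at 8.97%: 13,250 × 3.7834466134 ≈ 50,130.6676.
Then 5 years at 4.861%: 50,130.6676 × 1.2749876193 ≈ 63,915.9806.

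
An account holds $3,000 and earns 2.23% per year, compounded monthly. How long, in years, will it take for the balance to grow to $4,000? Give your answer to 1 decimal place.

12.9 years

(1 + 0.00185833)^(12t) = 4,000/3,000 = 1.3333.
12t·ln(1 + 0.00185833) = ln(1.3333); 12t = 0.28768/0.00185661 ≈ 154.9503.
t ≈ 12.9125 years.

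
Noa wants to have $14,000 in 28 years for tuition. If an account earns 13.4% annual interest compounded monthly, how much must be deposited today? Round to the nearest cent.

$335.49

Periodic rate = 13.4%/12 = 0.0111667; 336 periods.
P = 14,000/(1 + 0.134/12)^336 ≈ 14,000/41.729403073 ≈ 335.4949.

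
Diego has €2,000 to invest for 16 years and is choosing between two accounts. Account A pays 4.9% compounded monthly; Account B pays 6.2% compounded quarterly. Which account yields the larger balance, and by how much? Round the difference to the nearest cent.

Account A growth factor: (1 + 0.049/12)^192 ≈ 2.186722128; balance ≈ 4,373.4443.
Account B growth factor: (1 + 0.0155)^64 ≈ 2.676180337; balance ≈ 5,352.3607.
Account B is larger by 978.9164.

Account B, by €978.92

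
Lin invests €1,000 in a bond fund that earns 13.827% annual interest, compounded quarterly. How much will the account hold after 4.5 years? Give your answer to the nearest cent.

Growth factor = (1 + 0.0345675)^18 ≈ 1.843567162.
A ≈ 1,000 × 1.843567162 ≈ 1,843.5672.

€1,843.57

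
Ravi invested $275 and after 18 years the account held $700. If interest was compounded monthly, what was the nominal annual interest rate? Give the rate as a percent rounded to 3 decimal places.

5.202%

(1 + r/12)^216 = 700/275 = 2.54545.
1 + r/12 = 2.54545^(1/216) ≈ 1.004335, so r/12 ≈ 0.00433487.
r ≈ 12·0.00433487 = 5.20185%.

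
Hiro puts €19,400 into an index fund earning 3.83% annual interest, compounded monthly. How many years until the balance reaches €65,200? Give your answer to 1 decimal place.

31.7 years

(1 + 0.00319167)^(12t) = 65,200/19,400 = 3.3608.
12t·ln(1 + 0.00319167) = ln(3.3608); 12t = 1.2122/0.00318658 ≈ 380.4031.
t ≈ 31.7003 years.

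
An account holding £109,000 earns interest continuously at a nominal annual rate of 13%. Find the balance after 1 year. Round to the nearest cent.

£124,132.29

A = P·e^(rt) = 109,000·e^(0.13·1) = 109,000·e^0.13.
e^0.13 ≈ 1.13882838332, so A ≈ 124,132.2938.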